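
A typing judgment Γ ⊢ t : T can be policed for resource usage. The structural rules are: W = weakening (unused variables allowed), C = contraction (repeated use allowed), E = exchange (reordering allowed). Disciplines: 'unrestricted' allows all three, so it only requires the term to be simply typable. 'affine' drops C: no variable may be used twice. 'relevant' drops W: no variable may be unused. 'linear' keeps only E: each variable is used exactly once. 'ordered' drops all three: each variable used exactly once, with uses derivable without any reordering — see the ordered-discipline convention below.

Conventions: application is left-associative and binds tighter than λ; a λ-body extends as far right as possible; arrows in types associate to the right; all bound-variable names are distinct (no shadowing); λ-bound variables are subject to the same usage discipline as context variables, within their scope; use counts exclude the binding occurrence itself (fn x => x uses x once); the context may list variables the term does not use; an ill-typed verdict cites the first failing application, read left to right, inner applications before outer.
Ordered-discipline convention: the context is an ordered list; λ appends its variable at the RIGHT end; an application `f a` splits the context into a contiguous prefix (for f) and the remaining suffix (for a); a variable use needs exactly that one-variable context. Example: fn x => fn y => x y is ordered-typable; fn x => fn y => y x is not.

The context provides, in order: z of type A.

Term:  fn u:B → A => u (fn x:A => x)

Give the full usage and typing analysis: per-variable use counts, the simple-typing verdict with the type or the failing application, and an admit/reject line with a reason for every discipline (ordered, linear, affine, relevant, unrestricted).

counts: z: 0×; u [bound]: 1×; x [bound]: 1×
uses in reading order: u, x
typing: ill-typed: an argument A → A mismatches the expected B
ordered: ✗, a type mismatch blocks all five
linear: ✗, the type mismatch rejects it
affine: ✗, not simply typable
relevant: ✗, fails simple typing
unrestricted: ✗, a type mismatch blocks all five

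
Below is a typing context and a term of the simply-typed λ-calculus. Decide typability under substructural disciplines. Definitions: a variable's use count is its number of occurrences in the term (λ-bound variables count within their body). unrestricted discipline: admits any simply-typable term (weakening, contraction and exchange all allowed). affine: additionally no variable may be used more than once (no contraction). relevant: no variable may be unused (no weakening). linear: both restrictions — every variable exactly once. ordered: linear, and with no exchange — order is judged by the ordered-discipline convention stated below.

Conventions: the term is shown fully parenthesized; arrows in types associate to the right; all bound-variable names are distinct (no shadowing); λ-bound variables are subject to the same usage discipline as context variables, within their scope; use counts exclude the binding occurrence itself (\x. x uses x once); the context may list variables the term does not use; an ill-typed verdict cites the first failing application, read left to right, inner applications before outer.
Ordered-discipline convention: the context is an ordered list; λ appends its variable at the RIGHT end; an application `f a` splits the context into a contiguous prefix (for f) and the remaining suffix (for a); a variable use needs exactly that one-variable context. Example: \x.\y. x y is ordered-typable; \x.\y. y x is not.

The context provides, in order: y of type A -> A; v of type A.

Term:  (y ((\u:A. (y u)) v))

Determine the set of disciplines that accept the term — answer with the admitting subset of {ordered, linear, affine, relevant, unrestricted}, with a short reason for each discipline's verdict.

accepted by: relevant, unrestricted
variable uses: y=2; v=1; u (λ-bound)=1
order of uses: y, y, u, v
typing: well-typed — term : A
ordered: ✗, needs contraction — y ×2
linear: ✗, needs contraction — y ×2
affine: ✗, needs contraction — y ×2
relevant: ✓, none of y, v, u goes unused
unrestricted: ✓, type-checks (A) and nothing is barred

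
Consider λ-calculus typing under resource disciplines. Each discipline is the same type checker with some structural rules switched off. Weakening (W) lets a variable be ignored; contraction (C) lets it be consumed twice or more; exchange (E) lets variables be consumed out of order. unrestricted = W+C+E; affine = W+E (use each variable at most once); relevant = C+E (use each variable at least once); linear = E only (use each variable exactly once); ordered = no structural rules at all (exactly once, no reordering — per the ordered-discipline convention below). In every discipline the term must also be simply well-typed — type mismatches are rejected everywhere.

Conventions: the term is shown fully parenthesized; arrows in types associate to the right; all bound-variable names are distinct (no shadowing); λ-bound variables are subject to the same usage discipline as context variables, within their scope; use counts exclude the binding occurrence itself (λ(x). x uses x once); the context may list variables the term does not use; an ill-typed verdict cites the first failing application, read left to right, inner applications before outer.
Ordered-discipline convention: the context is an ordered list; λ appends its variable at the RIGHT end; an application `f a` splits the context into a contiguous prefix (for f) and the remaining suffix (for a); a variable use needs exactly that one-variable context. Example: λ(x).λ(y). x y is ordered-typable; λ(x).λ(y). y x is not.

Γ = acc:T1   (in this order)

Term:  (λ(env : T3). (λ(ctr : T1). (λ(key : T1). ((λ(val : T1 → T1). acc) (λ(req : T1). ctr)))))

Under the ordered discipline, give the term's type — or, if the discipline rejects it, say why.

not well-typed under ordered — env, key, val, req never used (weakening)
use counts: acc: 1; env (λ-bound): 0; ctr (λ-bound): 1; key (λ-bound): 0; val (λ-bound): 0; req (λ-bound): 0
use order (left to right): acc, ctr
typing: the term checks, with type T3 → T1 → T1 → T1
per-discipline verdicts: ordered ✗, linear ✗, affine ✓, relevant ✗, unrestricted ✓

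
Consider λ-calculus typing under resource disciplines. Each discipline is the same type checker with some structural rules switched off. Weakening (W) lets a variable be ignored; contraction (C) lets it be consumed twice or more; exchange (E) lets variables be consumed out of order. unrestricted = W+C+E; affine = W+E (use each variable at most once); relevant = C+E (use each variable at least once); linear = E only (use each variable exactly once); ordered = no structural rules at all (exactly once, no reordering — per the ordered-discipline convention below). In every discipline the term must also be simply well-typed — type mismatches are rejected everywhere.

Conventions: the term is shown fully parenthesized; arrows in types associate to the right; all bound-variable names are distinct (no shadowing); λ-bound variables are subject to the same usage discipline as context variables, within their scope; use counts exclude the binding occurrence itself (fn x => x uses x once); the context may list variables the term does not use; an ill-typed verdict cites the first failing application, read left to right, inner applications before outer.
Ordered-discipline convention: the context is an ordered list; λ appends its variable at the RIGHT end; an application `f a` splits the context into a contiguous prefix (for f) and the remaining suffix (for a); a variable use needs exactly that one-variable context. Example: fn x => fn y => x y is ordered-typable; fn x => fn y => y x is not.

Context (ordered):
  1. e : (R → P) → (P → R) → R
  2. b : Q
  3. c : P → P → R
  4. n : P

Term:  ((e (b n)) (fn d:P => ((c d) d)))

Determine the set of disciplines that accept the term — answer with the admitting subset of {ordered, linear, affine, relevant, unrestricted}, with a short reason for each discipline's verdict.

admitting disciplines: none
use counts: e: 1, b: 1, c: 1, n: 1, d (bound): 2
uses in reading order: e, b, n, c, d, d
typing: ill-typed: non-function type Q applied to an argument
ordered ✗ (fails simple typing)
linear ✗ (a type mismatch blocks all five)
affine ✗ (the type mismatch rejects it)
relevant ✗ (not simply typable)
unrestricted ✗ (fails simple typing)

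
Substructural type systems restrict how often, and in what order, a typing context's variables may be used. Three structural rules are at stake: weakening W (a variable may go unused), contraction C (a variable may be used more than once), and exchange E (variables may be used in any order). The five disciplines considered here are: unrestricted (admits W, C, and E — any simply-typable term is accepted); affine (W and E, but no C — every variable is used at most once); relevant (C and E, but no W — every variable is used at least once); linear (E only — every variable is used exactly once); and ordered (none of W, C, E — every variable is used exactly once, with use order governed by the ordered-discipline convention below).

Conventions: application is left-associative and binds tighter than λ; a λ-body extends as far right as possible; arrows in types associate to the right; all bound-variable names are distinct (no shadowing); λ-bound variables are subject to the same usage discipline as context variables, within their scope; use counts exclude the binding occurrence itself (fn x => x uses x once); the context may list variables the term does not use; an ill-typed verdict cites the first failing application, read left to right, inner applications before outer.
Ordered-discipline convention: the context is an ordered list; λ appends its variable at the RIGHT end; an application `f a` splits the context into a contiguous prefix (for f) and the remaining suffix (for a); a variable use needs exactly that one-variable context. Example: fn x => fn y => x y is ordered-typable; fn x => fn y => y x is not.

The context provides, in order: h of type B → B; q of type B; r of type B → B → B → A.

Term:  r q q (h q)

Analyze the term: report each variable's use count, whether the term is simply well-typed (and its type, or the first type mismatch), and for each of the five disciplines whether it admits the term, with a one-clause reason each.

counts: h=1, q=3, r=1
left-to-right use order: r, q, q, h, q
typing: well-typed at A
ordered ✗ (needs contraction — q ×3)
linear ✗ (needs contraction — q ×3)
affine ✗ (needs contraction — q ×3)
relevant ✓ (at least one use each (h, q, r))
unrestricted ✓ (typability at A is all that's needed)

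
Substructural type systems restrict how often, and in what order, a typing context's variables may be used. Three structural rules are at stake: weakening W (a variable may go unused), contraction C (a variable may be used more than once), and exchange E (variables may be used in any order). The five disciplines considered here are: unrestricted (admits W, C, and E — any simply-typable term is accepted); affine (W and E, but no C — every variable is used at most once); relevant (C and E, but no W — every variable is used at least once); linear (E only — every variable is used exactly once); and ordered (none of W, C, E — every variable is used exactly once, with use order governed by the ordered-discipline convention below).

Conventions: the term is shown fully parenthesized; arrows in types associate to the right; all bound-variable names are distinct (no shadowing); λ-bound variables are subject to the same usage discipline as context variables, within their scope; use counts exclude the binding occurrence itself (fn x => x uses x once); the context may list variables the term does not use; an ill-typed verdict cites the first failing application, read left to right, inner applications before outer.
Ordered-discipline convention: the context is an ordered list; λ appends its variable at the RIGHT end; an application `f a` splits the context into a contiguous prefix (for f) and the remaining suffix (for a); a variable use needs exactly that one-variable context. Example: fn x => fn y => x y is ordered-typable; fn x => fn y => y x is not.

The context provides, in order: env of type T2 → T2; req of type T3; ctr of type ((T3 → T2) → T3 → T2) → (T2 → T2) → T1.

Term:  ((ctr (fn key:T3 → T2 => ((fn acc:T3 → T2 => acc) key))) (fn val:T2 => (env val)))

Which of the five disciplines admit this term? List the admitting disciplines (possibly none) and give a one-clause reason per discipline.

accepted by: affine, unrestricted
use counts: env: 1×; req: 0×; ctr: 1×; key [bound]: 1×; acc [bound]: 1×; val [bound]: 1×
left-to-right use order: ctr, acc, key, env, val
typing: well-typed — term : T1
ordered: ✗, req left unused
linear: ✗, req left unused
affine: ✓, none of env, req, ctr, key, acc, val used more than once
relevant: ✗, req left unused
unrestricted: ✓, simply typable at T1; W, C, E all held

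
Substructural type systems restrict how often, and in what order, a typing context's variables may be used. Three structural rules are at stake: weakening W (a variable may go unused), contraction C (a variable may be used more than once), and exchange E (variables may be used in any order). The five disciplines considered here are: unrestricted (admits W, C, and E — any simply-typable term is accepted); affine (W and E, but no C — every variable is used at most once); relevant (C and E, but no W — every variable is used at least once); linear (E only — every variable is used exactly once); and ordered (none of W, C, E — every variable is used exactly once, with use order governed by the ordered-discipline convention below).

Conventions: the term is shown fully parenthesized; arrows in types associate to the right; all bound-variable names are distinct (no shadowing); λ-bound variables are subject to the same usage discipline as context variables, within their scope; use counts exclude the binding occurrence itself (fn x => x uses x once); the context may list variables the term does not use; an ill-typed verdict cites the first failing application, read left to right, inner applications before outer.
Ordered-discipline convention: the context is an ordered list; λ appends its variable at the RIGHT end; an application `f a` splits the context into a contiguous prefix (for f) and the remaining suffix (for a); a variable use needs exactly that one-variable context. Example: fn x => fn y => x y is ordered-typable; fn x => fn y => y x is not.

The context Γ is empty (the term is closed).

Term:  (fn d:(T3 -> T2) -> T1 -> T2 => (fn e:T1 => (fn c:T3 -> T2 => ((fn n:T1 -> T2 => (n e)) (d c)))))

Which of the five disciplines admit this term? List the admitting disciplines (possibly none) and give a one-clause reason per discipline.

admitted by: linear, affine, relevant, unrestricted
usage: d [bound]=1, e [bound]=1, c [bound]=1, n [bound]=1
use order (left to right): n, e, d, c
typing: ✓ — ((T3 -> T2) -> T1 -> T2) -> T1 -> (T3 -> T2) -> T2
ordered ✗ (needs exchange: uses follow n, e, d, c)
linear ✓ (d, e, c, n: one use apiece)
affine ✓ (none of d, e, c, n used more than once)
relevant ✓ (at least one use each (d, e, c, n))
unrestricted ✓ (type-checks (((T3 -> T2) -> T1 -> T2) -> T1 -> (T3 -> T2) -> T2) and nothing is barred)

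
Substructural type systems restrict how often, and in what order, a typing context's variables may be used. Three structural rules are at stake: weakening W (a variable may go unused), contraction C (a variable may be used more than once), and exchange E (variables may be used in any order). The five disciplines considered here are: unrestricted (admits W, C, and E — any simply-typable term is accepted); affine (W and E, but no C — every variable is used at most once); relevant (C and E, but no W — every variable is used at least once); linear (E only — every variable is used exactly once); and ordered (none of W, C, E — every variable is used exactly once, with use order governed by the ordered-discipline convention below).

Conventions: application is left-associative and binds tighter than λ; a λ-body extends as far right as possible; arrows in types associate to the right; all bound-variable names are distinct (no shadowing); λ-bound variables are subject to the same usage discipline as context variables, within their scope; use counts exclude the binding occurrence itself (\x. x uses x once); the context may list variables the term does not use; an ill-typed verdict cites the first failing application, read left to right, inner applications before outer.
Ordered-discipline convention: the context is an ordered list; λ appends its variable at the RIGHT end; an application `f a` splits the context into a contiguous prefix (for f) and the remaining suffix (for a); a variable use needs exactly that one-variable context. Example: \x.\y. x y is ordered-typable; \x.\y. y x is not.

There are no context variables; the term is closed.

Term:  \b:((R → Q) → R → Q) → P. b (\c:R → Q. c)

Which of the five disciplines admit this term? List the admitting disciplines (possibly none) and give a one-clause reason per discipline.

admitted in: ordered, linear, affine, relevant, unrestricted
use counts: b [bound] ×1; c [bound] ×1
left-to-right use order: b, c
typing: well-typed — term : (((R → Q) → R → Q) → P) → P
ordered: ✓, single-use (b, c), ordered derivation ok
linear: ✓, each of b, c used exactly once
affine: ✓, at most one use each (b, c)
relevant: ✓, none of b, c goes unused
unrestricted: ✓, typability at (((R → Q) → R → Q) → P) → P is all that's needed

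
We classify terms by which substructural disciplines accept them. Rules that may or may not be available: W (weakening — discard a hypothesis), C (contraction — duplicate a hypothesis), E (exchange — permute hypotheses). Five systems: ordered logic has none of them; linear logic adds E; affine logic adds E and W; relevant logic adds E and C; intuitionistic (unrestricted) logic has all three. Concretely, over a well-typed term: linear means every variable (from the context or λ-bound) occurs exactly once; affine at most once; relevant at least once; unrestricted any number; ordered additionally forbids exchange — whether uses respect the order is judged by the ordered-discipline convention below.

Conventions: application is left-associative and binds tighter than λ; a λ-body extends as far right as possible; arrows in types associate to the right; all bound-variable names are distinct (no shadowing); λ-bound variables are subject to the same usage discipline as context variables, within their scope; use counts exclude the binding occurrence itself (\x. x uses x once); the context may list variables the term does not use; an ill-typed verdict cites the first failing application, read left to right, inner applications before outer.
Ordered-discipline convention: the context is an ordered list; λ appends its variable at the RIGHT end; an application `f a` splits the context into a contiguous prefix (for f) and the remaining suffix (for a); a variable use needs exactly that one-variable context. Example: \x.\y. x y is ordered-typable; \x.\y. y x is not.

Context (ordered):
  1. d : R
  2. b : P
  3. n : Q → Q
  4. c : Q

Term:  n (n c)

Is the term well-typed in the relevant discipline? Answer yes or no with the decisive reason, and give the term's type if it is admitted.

no — d, b never used (weakening)
counts: d: 0×; b: 0×; n: 2×; c: 1×
order of uses: n, n, c
typing: ✓ — Q
all disciplines: ordered ✗ | linear ✗ | affine ✗ | relevant ✗ | unrestricted ✓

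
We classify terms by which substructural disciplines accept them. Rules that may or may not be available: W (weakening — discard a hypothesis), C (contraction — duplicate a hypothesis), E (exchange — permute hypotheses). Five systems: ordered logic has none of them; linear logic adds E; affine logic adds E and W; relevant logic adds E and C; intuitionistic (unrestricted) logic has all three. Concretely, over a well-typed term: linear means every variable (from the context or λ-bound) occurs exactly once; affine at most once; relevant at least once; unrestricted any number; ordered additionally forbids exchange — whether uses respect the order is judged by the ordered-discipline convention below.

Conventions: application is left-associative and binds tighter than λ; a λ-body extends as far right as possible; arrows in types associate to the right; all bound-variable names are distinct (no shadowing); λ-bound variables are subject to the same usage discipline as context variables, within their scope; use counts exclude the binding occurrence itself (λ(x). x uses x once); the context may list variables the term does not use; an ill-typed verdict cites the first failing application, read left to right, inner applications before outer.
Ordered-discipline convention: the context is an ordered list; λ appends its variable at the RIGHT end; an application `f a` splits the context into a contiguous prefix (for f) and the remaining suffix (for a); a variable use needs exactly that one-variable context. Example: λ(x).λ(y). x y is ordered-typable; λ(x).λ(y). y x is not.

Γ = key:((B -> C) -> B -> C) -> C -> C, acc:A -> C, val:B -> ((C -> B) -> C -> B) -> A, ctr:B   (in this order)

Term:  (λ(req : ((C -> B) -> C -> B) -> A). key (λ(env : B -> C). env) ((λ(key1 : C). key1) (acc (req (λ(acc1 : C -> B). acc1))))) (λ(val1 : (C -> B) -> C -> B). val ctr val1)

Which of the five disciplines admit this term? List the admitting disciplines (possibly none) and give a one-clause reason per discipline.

admitted by: ordered, linear, affine, relevant, unrestricted
counts: key: 1, acc: 1, val: 1, ctr: 1, req (λ-bound): 1, env (λ-bound): 1, key1 (λ-bound): 1, acc1 (λ-bound): 1, val1 (λ-bound): 1
uses in reading order: key, env, key1, acc, req, acc1, val, ctr, val1
typing: well-typed — term : C
ordered: ✓, key, acc, val, ctr, req, env, key1, acc1, val1: once each, no exchange needed
linear: ✓, exactly-once usage across key, acc, val, ctr, req, env, key1, acc1, val1
affine: ✓, none of key, acc, val, ctr, req, env, key1, acc1, val1 used more than once
relevant: ✓, at least one use each (key, acc, val, ctr, req, env, key1, acc1, val1)
unrestricted: ✓, well-typed at C; no restrictions here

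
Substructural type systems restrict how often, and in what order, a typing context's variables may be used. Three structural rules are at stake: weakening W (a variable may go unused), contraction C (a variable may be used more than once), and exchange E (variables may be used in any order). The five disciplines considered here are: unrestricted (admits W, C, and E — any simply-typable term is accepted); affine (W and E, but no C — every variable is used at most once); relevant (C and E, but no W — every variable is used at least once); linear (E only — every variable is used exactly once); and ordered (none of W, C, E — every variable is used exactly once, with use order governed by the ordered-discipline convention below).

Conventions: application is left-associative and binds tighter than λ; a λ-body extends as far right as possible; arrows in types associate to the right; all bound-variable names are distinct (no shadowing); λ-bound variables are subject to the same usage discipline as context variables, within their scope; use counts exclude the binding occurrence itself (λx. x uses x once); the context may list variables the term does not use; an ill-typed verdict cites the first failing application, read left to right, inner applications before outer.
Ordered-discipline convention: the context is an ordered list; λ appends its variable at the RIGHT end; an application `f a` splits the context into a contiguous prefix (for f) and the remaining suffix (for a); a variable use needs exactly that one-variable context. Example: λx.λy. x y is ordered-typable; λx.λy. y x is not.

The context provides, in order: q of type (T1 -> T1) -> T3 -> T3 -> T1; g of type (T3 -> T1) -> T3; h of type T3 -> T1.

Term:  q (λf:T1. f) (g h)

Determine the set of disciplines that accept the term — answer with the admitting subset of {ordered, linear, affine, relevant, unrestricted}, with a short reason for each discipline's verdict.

accepted by: ordered, linear, affine, relevant, unrestricted
variable uses: q ×1; g ×1; h ×1; f (λ-bound) ×1
left-to-right use order: q, f, g, h
typing: well-typed — term : T3 -> T1
ordered: ✓ — q, g, h, f once each; derivable with no W/C/E
linear: ✓ — exactly-once usage across q, g, h, f
affine: ✓ — at most one use each (q, g, h, f)
relevant: ✓ — every one of q, g, h, f appears
unrestricted: ✓ — type-checks (T3 -> T1) and nothing is barred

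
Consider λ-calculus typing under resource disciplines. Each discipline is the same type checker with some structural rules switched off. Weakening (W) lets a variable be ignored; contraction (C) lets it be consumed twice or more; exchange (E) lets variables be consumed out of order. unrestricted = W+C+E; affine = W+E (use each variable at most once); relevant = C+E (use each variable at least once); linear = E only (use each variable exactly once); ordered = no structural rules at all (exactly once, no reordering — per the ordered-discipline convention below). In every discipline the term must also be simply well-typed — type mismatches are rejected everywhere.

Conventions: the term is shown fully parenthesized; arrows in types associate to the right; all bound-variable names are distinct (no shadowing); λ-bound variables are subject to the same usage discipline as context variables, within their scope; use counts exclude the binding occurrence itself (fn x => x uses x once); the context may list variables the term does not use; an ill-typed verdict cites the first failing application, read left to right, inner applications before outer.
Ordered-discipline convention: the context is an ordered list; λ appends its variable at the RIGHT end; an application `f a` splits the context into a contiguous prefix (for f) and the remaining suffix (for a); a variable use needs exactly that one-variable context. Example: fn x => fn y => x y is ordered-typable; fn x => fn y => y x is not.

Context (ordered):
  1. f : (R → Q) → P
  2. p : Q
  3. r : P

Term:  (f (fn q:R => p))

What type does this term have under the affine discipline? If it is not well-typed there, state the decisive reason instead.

term : P
counts: f ×1, p ×1, r ×0, q (λ-bound) ×0
uses in reading order: f, p
typing: ✓ — P
all disciplines: ordered ✗; linear ✗; affine ✓; relevant ✗; unrestricted ✓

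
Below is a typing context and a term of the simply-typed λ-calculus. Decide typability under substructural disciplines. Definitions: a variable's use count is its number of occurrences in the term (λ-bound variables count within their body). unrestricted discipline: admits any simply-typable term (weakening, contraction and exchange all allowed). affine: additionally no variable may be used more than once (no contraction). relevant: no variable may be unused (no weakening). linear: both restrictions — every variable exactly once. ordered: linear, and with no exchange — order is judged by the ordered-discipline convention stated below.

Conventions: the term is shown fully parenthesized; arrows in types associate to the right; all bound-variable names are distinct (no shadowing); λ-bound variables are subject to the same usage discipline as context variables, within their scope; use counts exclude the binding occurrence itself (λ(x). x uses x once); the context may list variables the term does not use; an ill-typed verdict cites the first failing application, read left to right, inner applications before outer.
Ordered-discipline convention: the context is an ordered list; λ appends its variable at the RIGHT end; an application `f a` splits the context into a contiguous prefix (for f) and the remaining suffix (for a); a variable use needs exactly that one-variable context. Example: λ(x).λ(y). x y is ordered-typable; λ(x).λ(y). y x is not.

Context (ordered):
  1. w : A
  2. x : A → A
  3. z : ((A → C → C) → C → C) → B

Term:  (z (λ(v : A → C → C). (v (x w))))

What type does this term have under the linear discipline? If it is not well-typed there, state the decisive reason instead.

term : B
use counts: w: 1×; x: 1×; z: 1×; v (bound): 1×
left-to-right use order: z, v, x, w
typing: well-typed at B
summary: ordered ✗ | linear ✓ | affine ✓ | relevant ✓ | unrestricted ✓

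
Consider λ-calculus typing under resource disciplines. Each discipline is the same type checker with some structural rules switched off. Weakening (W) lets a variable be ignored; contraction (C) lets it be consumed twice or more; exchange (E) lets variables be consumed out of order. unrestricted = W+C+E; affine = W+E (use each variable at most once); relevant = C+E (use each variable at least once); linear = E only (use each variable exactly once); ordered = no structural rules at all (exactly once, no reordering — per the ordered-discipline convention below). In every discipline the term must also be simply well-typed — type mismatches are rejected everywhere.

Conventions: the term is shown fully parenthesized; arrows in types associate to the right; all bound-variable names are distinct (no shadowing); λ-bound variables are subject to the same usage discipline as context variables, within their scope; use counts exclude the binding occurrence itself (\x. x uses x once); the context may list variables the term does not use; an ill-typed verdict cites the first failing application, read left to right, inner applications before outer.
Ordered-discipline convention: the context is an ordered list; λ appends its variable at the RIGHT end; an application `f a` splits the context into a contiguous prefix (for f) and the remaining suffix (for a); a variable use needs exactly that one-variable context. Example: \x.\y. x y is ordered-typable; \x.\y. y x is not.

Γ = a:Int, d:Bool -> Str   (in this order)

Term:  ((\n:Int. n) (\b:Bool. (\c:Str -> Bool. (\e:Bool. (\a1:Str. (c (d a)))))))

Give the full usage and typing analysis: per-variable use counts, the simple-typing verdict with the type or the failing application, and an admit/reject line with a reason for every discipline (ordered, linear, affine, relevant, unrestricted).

use counts: a: 1×; d: 1×; n [bound]: 1×; b [bound]: 0×; c [bound]: 1×; e [bound]: 0×; a1 [bound]: 0×
uses in reading order: n, c, d, a
typing: ill-typed: an argument Int mismatches the expected Bool
ordered ✗ (a type mismatch blocks all five)
linear ✗ (the type mismatch rejects it)
affine ✗ (not simply typable)
relevant ✗ (fails simple typing)
unrestricted ✗ (a type mismatch blocks all five)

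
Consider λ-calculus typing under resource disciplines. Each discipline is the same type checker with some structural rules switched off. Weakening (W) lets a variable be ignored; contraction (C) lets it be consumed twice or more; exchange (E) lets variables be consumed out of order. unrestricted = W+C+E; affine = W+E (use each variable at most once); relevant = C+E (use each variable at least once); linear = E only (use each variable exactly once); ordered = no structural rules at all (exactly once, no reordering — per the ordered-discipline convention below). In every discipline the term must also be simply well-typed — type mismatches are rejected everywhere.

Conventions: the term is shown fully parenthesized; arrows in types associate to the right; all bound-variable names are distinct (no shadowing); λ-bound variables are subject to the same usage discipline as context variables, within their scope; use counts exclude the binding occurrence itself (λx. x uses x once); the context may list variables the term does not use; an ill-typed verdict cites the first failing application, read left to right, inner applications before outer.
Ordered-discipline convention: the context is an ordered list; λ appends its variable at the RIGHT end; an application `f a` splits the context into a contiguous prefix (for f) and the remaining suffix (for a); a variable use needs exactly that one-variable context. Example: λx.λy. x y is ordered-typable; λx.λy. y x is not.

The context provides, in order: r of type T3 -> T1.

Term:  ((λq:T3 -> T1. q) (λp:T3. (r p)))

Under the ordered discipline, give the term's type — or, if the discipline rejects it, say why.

term : T3 -> T1
use counts: r: 1, q (λ-bound): 1, p (λ-bound): 1
uses in reading order: q, r, p
typing: well-typed at T3 -> T1
per-discipline verdicts: ordered ✓; linear ✓; affine ✓; relevant ✓; unrestricted ✓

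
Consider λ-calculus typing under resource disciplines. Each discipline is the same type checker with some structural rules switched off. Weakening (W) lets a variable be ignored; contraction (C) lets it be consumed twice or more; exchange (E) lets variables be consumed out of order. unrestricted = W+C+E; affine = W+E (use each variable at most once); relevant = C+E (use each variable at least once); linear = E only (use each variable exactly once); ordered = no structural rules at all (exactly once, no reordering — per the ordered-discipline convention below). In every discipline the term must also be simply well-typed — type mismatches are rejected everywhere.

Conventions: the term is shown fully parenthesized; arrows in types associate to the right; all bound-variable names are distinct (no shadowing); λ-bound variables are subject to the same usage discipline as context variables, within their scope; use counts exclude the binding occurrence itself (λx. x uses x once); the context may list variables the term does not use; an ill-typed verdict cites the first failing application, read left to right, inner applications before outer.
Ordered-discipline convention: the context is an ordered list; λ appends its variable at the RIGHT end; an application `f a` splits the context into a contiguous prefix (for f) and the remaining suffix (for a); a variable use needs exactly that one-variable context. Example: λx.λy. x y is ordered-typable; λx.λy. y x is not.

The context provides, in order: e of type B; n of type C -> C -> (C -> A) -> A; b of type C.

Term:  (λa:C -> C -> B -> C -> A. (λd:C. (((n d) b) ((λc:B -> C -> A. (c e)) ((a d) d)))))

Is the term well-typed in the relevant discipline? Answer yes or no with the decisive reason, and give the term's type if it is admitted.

yes — e, n, b, a, d, c: all used, weakening unneeded; term : (C -> C -> B -> C -> A) -> C -> A
usage: e: 1×; n: 1×; b: 1×; a (λ-bound): 1×; d (λ-bound): 3×; c (λ-bound): 1×
left-to-right use order: n, d, b, c, e, a, d, d
typing: well-typed at (C -> C -> B -> C -> A) -> C -> A
all disciplines: ordered ✗ | linear ✗ | affine ✗ | relevant ✓ | unrestricted ✓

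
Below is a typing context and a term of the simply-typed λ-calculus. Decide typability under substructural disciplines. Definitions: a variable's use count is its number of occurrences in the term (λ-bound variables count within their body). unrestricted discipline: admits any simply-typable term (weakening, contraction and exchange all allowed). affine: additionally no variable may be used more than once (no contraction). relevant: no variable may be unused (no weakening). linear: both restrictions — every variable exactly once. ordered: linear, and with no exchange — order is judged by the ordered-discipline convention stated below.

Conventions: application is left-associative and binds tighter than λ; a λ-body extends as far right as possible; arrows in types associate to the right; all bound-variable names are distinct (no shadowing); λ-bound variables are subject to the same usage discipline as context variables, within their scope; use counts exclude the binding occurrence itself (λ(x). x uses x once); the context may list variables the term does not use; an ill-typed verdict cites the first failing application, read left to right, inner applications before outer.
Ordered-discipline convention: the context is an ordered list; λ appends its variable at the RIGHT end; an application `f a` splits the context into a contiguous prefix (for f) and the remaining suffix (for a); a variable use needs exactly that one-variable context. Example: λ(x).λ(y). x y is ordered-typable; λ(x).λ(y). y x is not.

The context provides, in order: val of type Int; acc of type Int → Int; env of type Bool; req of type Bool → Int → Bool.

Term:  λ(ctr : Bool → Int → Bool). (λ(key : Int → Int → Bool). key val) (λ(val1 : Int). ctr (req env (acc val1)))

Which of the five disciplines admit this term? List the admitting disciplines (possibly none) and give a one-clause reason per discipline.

accepted by: linear, affine, relevant, unrestricted
variable uses: val ×1, acc ×1, env ×1, req ×1, ctr [bound] ×1, key [bound] ×1, val1 [bound] ×1
use order (left to right): key, val, ctr, req, env, acc, val1
typing: ✓ — (Bool → Int → Bool) → Int → Bool
ordered ✗ (needs exchange: uses follow key, val, ctr, req, env, acc, val1)
linear ✓ (single use per variable (val, acc, env, req, ctr, key, val1))
affine ✓ (val, acc, env, req, ctr, key, val1: no repeats, contraction unneeded)
relevant ✓ (every one of val, acc, env, req, ctr, key, val1 appears)
unrestricted ✓ (well-typed at (Bool → Int → Bool) → Int → Bool; no restrictions here)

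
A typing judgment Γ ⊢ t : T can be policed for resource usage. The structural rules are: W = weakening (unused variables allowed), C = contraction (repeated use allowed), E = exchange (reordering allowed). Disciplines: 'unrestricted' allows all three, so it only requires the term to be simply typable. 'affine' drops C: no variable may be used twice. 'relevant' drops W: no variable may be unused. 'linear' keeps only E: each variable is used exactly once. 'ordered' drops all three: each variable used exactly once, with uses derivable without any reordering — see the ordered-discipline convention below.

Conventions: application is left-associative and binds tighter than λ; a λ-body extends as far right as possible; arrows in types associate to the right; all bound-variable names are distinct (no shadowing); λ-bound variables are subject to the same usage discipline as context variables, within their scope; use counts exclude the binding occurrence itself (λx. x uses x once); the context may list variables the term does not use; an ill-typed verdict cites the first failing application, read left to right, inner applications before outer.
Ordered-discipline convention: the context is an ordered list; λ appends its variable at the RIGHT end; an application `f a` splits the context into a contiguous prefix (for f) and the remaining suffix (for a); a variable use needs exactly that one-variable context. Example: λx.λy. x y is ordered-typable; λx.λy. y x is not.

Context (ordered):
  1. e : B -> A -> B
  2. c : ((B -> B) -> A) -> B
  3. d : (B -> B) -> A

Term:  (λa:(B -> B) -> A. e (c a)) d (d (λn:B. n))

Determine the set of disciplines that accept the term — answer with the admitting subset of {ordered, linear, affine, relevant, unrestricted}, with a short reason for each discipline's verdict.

admitted by: relevant, unrestricted
usage: e ×1; c ×1; d ×2; a (bound) ×1; n (bound) ×1
order of uses: e, c, a, d, d, n
typing: the term checks, with type B
ordered: ✗, d ×2 used more than once (contraction)
linear: ✗, d ×2 used more than once (contraction)
affine: ✗, d ×2 used more than once (contraction)
relevant: ✓, none of e, c, d, a, n goes unused
unrestricted: ✓, simply typable at B; W, C, E all held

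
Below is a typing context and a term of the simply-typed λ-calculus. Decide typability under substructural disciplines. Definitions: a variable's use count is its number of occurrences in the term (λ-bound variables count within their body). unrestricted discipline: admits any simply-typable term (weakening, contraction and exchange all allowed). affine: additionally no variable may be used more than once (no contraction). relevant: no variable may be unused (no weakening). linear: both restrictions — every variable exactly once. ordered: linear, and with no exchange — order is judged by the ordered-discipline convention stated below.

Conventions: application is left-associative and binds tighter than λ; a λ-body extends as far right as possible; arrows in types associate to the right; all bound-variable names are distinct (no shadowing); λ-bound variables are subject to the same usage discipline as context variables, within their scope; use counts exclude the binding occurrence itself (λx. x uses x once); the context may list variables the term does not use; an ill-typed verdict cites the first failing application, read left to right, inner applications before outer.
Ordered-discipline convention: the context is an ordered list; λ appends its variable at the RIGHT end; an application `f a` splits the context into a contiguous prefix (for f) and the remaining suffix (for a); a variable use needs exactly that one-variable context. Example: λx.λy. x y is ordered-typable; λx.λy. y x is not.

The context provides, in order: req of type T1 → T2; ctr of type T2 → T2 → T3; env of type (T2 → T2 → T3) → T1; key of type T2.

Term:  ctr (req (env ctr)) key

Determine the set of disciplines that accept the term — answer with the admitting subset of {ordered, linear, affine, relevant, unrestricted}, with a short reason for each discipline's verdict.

admitted by: relevant, unrestricted
counts: req ×1, ctr ×2, env ×1, key ×1
left-to-right use order: ctr, req, env, ctr, key
typing: well-typed at T3
ordered: ✗, repeated use of ctr ×2
linear: ✗, repeated use of ctr ×2
affine: ✗, repeated use of ctr ×2
relevant: ✓, every one of req, ctr, env, key appears
unrestricted: ✓, well-typed at T3; no restrictions here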